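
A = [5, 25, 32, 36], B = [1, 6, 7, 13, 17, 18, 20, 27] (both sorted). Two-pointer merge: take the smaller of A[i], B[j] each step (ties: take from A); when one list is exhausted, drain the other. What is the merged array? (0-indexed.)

[1, 5, 6, 7, 13, 17, 18, 20, 25, 27, 32, 36]

i=0 j=0: A[i]=5>B[j]=1 take 1, j++
i=0 j=1: A[i]=5<=B[j]=6 take 5, i++
i=1 j=1: A[i]=25>B[j]=6 take 6, j++
i=1 j=2: A[i]=25>B[j]=7 take 7, j++
i=1 j=3: A[i]=25>B[j]=13 take 13, j++
i=1 j=4: A[i]=25>B[j]=17 take 17, j++
i=1 j=5: A[i]=25>B[j]=18 take 18, j++
i=1 j=6: A[i]=25>B[j]=20 take 20, j++
i=1 j=7: A[i]=25<=B[j]=27 take 25, i++
i=2 j=7: A[i]=32>B[j]=27 take 27, j++
i=2 j=8: B done, take A[i]=32, i++
i=3 j=8: B done, take A[i]=36, i++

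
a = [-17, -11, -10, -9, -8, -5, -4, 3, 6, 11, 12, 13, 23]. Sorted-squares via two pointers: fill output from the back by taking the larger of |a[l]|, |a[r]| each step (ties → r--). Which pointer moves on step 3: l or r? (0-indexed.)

l=0 r=12: |-17|<=|23| out[12]=529, r--
l=0 r=11: |-17|>|13| out[11]=289, l++
l=1 r=11: |-11|<=|13| out[10]=169, r--

r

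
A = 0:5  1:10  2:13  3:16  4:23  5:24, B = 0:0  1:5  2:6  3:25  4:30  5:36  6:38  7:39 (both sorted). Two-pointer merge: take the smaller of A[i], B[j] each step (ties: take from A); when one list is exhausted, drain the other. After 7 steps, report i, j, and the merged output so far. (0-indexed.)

i=4, j=3, merged so far=[0, 5, 5, 6, 10, 13, 16]

[i=0,j=0] A[i]=5>B[j]=0 take 0 → j++
[i=0,j=1] A[i]=5<=B[j]=5 take 5 → i++
[i=1,j=1] A[i]=10>B[j]=5 take 5 → j++
[i=1,j=2] A[i]=10>B[j]=6 take 6 → j++
[i=1,j=3] A[i]=10<=B[j]=25 take 10 → i++
[i=2,j=3] A[i]=13<=B[j]=25 take 13 → i++
[i=3,j=3] A[i]=16<=B[j]=25 take 16 → i++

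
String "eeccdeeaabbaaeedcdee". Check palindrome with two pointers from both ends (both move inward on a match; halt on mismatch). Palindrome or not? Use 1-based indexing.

l=1 r=20: 'e'=='e', l++,r--
l=2 r=19: 'e'=='e', l++,r--
l=3 r=18: 'c'!='d', stop

not a palindrome (mismatch at 3,18)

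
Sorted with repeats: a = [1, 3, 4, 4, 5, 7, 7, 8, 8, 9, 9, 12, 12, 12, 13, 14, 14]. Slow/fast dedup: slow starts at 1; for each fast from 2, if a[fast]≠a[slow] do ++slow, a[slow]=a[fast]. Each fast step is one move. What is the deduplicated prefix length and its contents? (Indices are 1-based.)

slow=1 fast=2: a[fast]=3≠a[slow]=1 write a[2]=3, slow++,fast++
slow=2 fast=3: a[fast]=4≠a[slow]=3 write a[3]=4, slow++,fast++
slow=3 fast=4: a[fast]=4=a[slow] dup, fast++
slow=3 fast=5: a[fast]=5≠a[slow]=4 write a[4]=5, slow++,fast++
slow=4 fast=6: a[fast]=7≠a[slow]=5 write a[5]=7, slow++,fast++
slow=5 fast=7: a[fast]=7=a[slow] dup, fast++
slow=5 fast=8: a[fast]=8≠a[slow]=7 write a[6]=8, slow++,fast++
slow=6 fast=9: a[fast]=8=a[slow] dup, fast++
slow=6 fast=10: a[fast]=9≠a[slow]=8 write a[7]=9, slow++,fast++
slow=7 fast=11: a[fast]=9=a[slow] dup, fast++
slow=7 fast=12: a[fast]=12≠a[slow]=9 write a[8]=12, slow++,fast++
slow=8 fast=13: a[fast]=12=a[slow] dup, fast++
slow=8 fast=14: a[fast]=12=a[slow] dup, fast++
slow=8 fast=15: a[fast]=13≠a[slow]=12 write a[9]=13, slow++,fast++
slow=9 fast=16: a[fast]=14≠a[slow]=13 write a[10]=14, slow++,fast++
slow=10 fast=17: a[fast]=14=a[slow] dup, fast++

length 10; prefix = [1, 3, 4, 5, 7, 8, 9, 12, 13, 14]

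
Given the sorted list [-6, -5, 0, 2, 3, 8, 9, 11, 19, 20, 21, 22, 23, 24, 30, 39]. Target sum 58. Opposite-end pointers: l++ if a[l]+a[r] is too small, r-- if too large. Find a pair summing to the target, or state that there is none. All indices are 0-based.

(19, 39)

[0,15] -6+39=33 <58 → l++
[1,15] -5+39=34 <58 → l++
[2,15] 0+39=39 <58 → l++
[3,15] 2+39=41 <58 → l++
[4,15] 3+39=42 <58 → l++
[5,15] 8+39=47 <58 → l++
[6,15] 9+39=48 <58 → l++
[7,15] 11+39=50 <58 → l++
[8,15] 19+39=58 → found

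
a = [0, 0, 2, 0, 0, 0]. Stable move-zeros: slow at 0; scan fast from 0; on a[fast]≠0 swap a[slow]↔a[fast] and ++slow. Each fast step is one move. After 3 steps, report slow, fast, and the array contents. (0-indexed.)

(s=0,f=0) a[fast]=0 → fast++
(s=0,f=1) a[fast]=0 → fast++
(s=0,f=2) a[fast]=2≠0 swap→a[0]=2 → slow++,fast++

slow=1, fast=3, a=[2, 0, 0, 0, 0, 0]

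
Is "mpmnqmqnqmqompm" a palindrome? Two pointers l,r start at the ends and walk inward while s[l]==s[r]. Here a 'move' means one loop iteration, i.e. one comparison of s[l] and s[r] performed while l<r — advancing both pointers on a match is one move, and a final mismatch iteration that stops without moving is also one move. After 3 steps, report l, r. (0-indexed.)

l=0 r=14: 'm'=='m', l++,r--
l=1 r=13: 'p'=='p', l++,r--
l=2 r=12: 'm'=='m', l++,r--

l=3, r=11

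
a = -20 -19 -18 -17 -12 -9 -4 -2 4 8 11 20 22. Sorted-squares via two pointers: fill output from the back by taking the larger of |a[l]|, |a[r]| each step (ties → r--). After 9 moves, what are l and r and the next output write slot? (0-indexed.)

l=6, r=9, next write slot=3

l=0 r=12: |-20|<=|22| out[12]=484, r--
l=0 r=11: |-20|<=|20| out[11]=400, r--
l=0 r=10: |-20|>|11| out[10]=400, l++
l=1 r=10: |-19|>|11| out[9]=361, l++
l=2 r=10: |-18|>|11| out[8]=324, l++
l=3 r=10: |-17|>|11| out[7]=289, l++
l=4 r=10: |-12|>|11| out[6]=144, l++
l=5 r=10: |-9|<=|11| out[5]=121, r--
l=5 r=9: |-9|>|8| out[4]=81, l++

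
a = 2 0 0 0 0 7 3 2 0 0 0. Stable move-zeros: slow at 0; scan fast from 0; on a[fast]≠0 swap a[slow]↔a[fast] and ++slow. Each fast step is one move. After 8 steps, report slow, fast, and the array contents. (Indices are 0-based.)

slow=0 fast=0: a[fast]=2≠0 swap→a[0]=2, slow++,fast++
slow=1 fast=1: a[fast]=0, fast++
slow=1 fast=2: a[fast]=0, fast++
slow=1 fast=3: a[fast]=0, fast++
slow=1 fast=4: a[fast]=0, fast++
slow=1 fast=5: a[fast]=7≠0 swap→a[1]=7, slow++,fast++
slow=2 fast=6: a[fast]=3≠0 swap→a[2]=3, slow++,fast++
slow=3 fast=7: a[fast]=2≠0 swap→a[3]=2, slow++,fast++

slow=4, fast=8, a=[2, 7, 3, 2, 0, 0, 0, 0, 0, 0, 0]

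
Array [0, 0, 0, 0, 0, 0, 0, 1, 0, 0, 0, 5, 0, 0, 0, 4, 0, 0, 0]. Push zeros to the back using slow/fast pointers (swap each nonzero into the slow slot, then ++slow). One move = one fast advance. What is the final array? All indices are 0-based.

(s=0,f=0) a[fast]=0 → fast++
(s=0,f=1) a[fast]=0 → fast++
(s=0,f=2) a[fast]=0 → fast++
(s=0,f=3) a[fast]=0 → fast++
(s=0,f=4) a[fast]=0 → fast++
(s=0,f=5) a[fast]=0 → fast++
(s=0,f=6) a[fast]=0 → fast++
(s=0,f=7) a[fast]=1≠0 swap→a[0]=1 → slow++,fast++
(s=1,f=8) a[fast]=0 → fast++
(s=1,f=9) a[fast]=0 → fast++
(s=1,f=10) a[fast]=0 → fast++
(s=1,f=11) a[fast]=5≠0 swap→a[1]=5 → slow++,fast++
(s=2,f=12) a[fast]=0 → fast++
(s=2,f=13) a[fast]=0 → fast++
(s=2,f=14) a[fast]=0 → fast++
(s=2,f=15) a[fast]=4≠0 swap→a[2]=4 → slow++,fast++
(s=3,f=16) a[fast]=0 → fast++
(s=3,f=17) a[fast]=0 → fast++
(s=3,f=18) a[fast]=0 → fast++

[1, 5, 4, 0, 0, 0, 0, 0, 0, 0, 0, 0, 0, 0, 0, 0, 0, 0, 0]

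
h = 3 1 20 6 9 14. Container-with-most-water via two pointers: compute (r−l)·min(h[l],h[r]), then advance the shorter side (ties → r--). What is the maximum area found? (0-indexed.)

max area = 42

[0,5] min(3,14)*5=15 best=15 * → l++
[1,5] min(1,14)*4=4 best=15 → l++
[2,5] min(20,14)*3=42 best=42 * → r--
[2,4] min(20,9)*2=18 best=42 → r--
[2,3] min(20,6)*1=6 best=42 → r--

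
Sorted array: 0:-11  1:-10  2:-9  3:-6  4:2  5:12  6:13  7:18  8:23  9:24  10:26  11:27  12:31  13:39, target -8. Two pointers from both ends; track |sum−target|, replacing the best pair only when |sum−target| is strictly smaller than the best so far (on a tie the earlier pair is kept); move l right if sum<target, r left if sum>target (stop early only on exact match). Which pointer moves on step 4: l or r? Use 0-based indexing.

l=0 r=13: -11+39=28 d=36 *, r--
l=0 r=12: -11+31=20 d=28 *, r--
l=0 r=11: -11+27=16 d=24 *, r--
l=0 r=10: -11+26=15 d=23 *, r--

r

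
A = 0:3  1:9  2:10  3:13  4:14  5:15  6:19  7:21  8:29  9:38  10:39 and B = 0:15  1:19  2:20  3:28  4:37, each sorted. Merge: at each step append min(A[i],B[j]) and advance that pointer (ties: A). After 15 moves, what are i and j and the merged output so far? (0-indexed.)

i=0 j=0: A[i]=3<=B[j]=15 take 3, i++
i=1 j=0: A[i]=9<=B[j]=15 take 9, i++
i=2 j=0: A[i]=10<=B[j]=15 take 10, i++
i=3 j=0: A[i]=13<=B[j]=15 take 13, i++
i=4 j=0: A[i]=14<=B[j]=15 take 14, i++
i=5 j=0: A[i]=15<=B[j]=15 take 15, i++
i=6 j=0: A[i]=19>B[j]=15 take 15, j++
i=6 j=1: A[i]=19<=B[j]=19 take 19, i++
i=7 j=1: A[i]=21>B[j]=19 take 19, j++
i=7 j=2: A[i]=21>B[j]=20 take 20, j++
i=7 j=3: A[i]=21<=B[j]=28 take 21, i++
i=8 j=3: A[i]=29>B[j]=28 take 28, j++
i=8 j=4: A[i]=29<=B[j]=37 take 29, i++
i=9 j=4: A[i]=38>B[j]=37 take 37, j++
i=9 j=5: B done, take A[i]=38, i++

i=10, j=5, merged so far=[3, 9, 10, 13, 14, 15, 15, 19, 19, 20, 21, 28, 29, 37, 38]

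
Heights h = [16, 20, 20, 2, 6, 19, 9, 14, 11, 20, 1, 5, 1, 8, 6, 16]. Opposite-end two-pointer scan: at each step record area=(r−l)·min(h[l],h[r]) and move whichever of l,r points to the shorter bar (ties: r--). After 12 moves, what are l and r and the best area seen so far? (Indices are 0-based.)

l=1, r=4, best area=240

[0,15] min(16,16)*15=240 best=240 * → r--
[0,14] min(16,6)*14=84 best=240 → r--
[0,13] min(16,8)*13=104 best=240 → r--
[0,12] min(16,1)*12=12 best=240 → r--
[0,11] min(16,5)*11=55 best=240 → r--
[0,10] min(16,1)*10=10 best=240 → r--
[0,9] min(16,20)*9=144 best=240 → l++
[1,9] min(20,20)*8=160 best=240 → r--
[1,8] min(20,11)*7=77 best=240 → r--
[1,7] min(20,14)*6=84 best=240 → r--
[1,6] min(20,9)*5=45 best=240 → r--
[1,5] min(20,19)*4=76 best=240 → r--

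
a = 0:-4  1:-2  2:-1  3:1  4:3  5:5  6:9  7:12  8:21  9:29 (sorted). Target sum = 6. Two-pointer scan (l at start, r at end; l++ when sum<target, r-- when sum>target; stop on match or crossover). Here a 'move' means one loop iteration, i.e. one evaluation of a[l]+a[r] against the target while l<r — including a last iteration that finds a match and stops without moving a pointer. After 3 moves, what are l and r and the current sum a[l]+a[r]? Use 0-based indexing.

[0,9] -4+29=25 >6 → r--
[0,8] -4+21=17 >6 → r--
[0,7] -4+12=8 >6 → r--

l=0, r=6, sum=5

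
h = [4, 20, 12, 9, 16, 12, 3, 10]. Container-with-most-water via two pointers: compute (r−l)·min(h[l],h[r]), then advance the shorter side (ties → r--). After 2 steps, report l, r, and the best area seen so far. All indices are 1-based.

l=2, r=7, best area=60

l=1 r=8: min(4,10)*7=28 best=28 *, l++
l=2 r=8: min(20,10)*6=60 best=60 *, r--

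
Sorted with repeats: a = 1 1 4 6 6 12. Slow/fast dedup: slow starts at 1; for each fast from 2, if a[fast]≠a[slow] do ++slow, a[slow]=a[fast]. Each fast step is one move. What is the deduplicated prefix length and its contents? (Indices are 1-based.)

(s=1,f=2) a[fast]=1=a[slow] dup → fast++
(s=1,f=3) a[fast]=4≠a[slow]=1 write a[2]=4 → slow++,fast++
(s=2,f=4) a[fast]=6≠a[slow]=4 write a[3]=6 → slow++,fast++
(s=3,f=5) a[fast]=6=a[slow] dup → fast++
(s=3,f=6) a[fast]=12≠a[slow]=6 write a[4]=12 → slow++,fast++

length 4; prefix = [1, 4, 6, 12]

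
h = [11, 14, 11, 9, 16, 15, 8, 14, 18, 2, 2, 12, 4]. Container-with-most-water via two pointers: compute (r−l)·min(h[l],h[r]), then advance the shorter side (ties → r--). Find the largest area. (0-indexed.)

l=0 r=12: min(11,4)*12=48 best=48 *, r--
l=0 r=11: min(11,12)*11=121 best=121 *, l++
l=1 r=11: min(14,12)*10=120 best=121, r--
l=1 r=10: min(14,2)*9=18 best=121, r--
l=1 r=9: min(14,2)*8=16 best=121, r--
l=1 r=8: min(14,18)*7=98 best=121, l++
l=2 r=8: min(11,18)*6=66 best=121, l++
l=3 r=8: min(9,18)*5=45 best=121, l++
l=4 r=8: min(16,18)*4=64 best=121, l++
l=5 r=8: min(15,18)*3=45 best=121, l++
l=6 r=8: min(8,18)*2=16 best=121, l++
l=7 r=8: min(14,18)*1=14 best=121, l++

max area = 121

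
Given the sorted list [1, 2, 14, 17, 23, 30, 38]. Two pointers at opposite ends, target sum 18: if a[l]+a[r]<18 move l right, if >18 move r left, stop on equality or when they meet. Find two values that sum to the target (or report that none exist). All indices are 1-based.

(1, 17)

l=1 r=7: 1+38=39 >18, r--
l=1 r=6: 1+30=31 >18, r--
l=1 r=5: 1+23=24 >18, r--
l=1 r=4: 1+17=18, found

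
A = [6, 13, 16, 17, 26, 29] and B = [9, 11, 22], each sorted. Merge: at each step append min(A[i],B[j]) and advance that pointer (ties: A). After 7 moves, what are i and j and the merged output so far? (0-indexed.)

[i=0,j=0] A[i]=6<=B[j]=9 take 6 → i++
[i=1,j=0] A[i]=13>B[j]=9 take 9 → j++
[i=1,j=1] A[i]=13>B[j]=11 take 11 → j++
[i=1,j=2] A[i]=13<=B[j]=22 take 13 → i++
[i=2,j=2] A[i]=16<=B[j]=22 take 16 → i++
[i=3,j=2] A[i]=17<=B[j]=22 take 17 → i++
[i=4,j=2] A[i]=26>B[j]=22 take 22 → j++

i=4, j=3, merged so far=[6, 9, 11, 13, 16, 17, 22]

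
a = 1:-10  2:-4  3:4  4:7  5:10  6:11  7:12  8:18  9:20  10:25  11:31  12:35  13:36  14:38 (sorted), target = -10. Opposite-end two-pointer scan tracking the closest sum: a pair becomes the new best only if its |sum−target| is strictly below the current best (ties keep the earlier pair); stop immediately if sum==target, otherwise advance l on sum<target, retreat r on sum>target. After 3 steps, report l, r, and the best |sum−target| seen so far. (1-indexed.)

l=1, r=11, best |Δ|=35

l=1 r=14: -10+38=28 d=38 *, r--
l=1 r=13: -10+36=26 d=36 *, r--
l=1 r=12: -10+35=25 d=35 *, r--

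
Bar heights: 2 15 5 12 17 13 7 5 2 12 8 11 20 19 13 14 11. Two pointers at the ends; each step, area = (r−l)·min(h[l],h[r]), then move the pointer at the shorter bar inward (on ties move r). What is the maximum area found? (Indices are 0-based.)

max area = 196

l=0 r=16: min(2,11)*16=32 best=32 *, l++
l=1 r=16: min(15,11)*15=165 best=165 *, r--
l=1 r=15: min(15,14)*14=196 best=196 *, r--
l=1 r=14: min(15,13)*13=169 best=196, r--
l=1 r=13: min(15,19)*12=180 best=196, l++
l=2 r=13: min(5,19)*11=55 best=196, l++
l=3 r=13: min(12,19)*10=120 best=196, l++
l=4 r=13: min(17,19)*9=153 best=196, l++
l=5 r=13: min(13,19)*8=104 best=196, l++
l=6 r=13: min(7,19)*7=49 best=196, l++
l=7 r=13: min(5,19)*6=30 best=196, l++
l=8 r=13: min(2,19)*5=10 best=196, l++
l=9 r=13: min(12,19)*4=48 best=196, l++
l=10 r=13: min(8,19)*3=24 best=196, l++
l=11 r=13: min(11,19)*2=22 best=196, l++
l=12 r=13: min(20,19)*1=19 best=196, r--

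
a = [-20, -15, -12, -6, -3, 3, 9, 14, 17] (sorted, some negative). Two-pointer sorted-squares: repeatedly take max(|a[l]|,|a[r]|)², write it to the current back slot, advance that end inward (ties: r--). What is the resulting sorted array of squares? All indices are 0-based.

[0,8] |-20|>|17| out[8]=400 → l++
[1,8] |-15|<=|17| out[7]=289 → r--
[1,7] |-15|>|14| out[6]=225 → l++
[2,7] |-12|<=|14| out[5]=196 → r--
[2,6] |-12|>|9| out[4]=144 → l++
[3,6] |-6|<=|9| out[3]=81 → r--
[3,5] |-6|>|3| out[2]=36 → l++
[4,5] |-3|<=|3| out[1]=9 → r--
[4,4] |-3|<=|-3| out[0]=9 → r--

[9, 9, 36, 81, 144, 196, 225, 289, 400]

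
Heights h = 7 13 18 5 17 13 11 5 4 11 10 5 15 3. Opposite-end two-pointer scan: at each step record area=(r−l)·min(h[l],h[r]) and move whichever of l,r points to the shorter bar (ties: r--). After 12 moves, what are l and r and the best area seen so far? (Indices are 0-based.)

l=0 r=13: min(7,3)*13=39 best=39 *, r--
l=0 r=12: min(7,15)*12=84 best=84 *, l++
l=1 r=12: min(13,15)*11=143 best=143 *, l++
l=2 r=12: min(18,15)*10=150 best=150 *, r--
l=2 r=11: min(18,5)*9=45 best=150, r--
l=2 r=10: min(18,10)*8=80 best=150, r--
l=2 r=9: min(18,11)*7=77 best=150, r--
l=2 r=8: min(18,4)*6=24 best=150, r--
l=2 r=7: min(18,5)*5=25 best=150, r--
l=2 r=6: min(18,11)*4=44 best=150, r--
l=2 r=5: min(18,13)*3=39 best=150, r--
l=2 r=4: min(18,17)*2=34 best=150, r--

l=2, r=3, best area=150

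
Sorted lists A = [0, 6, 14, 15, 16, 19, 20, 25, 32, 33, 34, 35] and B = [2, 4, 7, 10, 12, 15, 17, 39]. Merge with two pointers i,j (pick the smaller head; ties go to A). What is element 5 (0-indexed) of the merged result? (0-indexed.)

i=0 j=0: A[i]=0<=B[j]=2 take 0, i++
i=1 j=0: A[i]=6>B[j]=2 take 2, j++
i=1 j=1: A[i]=6>B[j]=4 take 4, j++
i=1 j=2: A[i]=6<=B[j]=7 take 6, i++
i=2 j=2: A[i]=14>B[j]=7 take 7, j++
i=2 j=3: A[i]=14>B[j]=10 take 10, j++
i=2 j=4: A[i]=14>B[j]=12 take 12, j++
i=2 j=5: A[i]=14<=B[j]=15 take 14, i++
i=3 j=5: A[i]=15<=B[j]=15 take 15, i++
i=4 j=5: A[i]=16>B[j]=15 take 15, j++
i=4 j=6: A[i]=16<=B[j]=17 take 16, i++
i=5 j=6: A[i]=19>B[j]=17 take 17, j++
i=5 j=7: A[i]=19<=B[j]=39 take 19, i++
i=6 j=7: A[i]=20<=B[j]=39 take 20, i++
i=7 j=7: A[i]=25<=B[j]=39 take 25, i++
i=8 j=7: A[i]=32<=B[j]=39 take 32, i++
i=9 j=7: A[i]=33<=B[j]=39 take 33, i++
i=10 j=7: A[i]=34<=B[j]=39 take 34, i++
i=11 j=7: A[i]=35<=B[j]=39 take 35, i++
i=12 j=7: A done, take B[j]=39, j++

merged[5] = 10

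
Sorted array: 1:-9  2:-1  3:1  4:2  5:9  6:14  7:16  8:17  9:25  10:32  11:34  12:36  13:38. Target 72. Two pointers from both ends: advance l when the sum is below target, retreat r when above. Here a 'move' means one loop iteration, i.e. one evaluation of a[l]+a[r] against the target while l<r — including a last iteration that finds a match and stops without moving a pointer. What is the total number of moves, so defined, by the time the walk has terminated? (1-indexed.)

l=1 r=13: -9+38=29 <72, l++
l=2 r=13: -1+38=37 <72, l++
l=3 r=13: 1+38=39 <72, l++
l=4 r=13: 2+38=40 <72, l++
l=5 r=13: 9+38=47 <72, l++
l=6 r=13: 14+38=52 <72, l++
l=7 r=13: 16+38=54 <72, l++
l=8 r=13: 17+38=55 <72, l++
l=9 r=13: 25+38=63 <72, l++
l=10 r=13: 32+38=70 <72, l++
l=11 r=13: 34+38=72, found

11 moves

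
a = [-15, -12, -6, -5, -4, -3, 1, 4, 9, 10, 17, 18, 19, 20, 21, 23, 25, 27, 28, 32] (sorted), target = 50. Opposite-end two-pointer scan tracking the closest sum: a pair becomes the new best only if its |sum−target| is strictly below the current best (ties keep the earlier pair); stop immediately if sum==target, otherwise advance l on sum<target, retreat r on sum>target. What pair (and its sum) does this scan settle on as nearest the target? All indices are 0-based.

pair (18, 32) with sum 50 (|Δ|=0)

[0,19] -15+32=17 d=33 * → l++
[1,19] -12+32=20 d=30 * → l++
[2,19] -6+32=26 d=24 * → l++
[3,19] -5+32=27 d=23 * → l++
[4,19] -4+32=28 d=22 * → l++
[5,19] -3+32=29 d=21 * → l++
[6,19] 1+32=33 d=17 * → l++
[7,19] 4+32=36 d=14 * → l++
[8,19] 9+32=41 d=9 * → l++
[9,19] 10+32=42 d=8 * → l++
[10,19] 17+32=49 d=1 * → l++
[11,19] 18+32=50 d=0 * → stop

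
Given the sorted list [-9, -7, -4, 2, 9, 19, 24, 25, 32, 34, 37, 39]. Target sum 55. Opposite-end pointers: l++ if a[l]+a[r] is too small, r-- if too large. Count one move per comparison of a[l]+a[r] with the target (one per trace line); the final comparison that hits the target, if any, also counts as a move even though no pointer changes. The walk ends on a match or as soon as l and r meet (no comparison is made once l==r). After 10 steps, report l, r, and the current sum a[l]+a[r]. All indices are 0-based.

l=6, r=7, sum=49

l=0 r=11: -9+39=30 <55, l++
l=1 r=11: -7+39=32 <55, l++
l=2 r=11: -4+39=35 <55, l++
l=3 r=11: 2+39=41 <55, l++
l=4 r=11: 9+39=48 <55, l++
l=5 r=11: 19+39=58 >55, r--
l=5 r=10: 19+37=56 >55, r--
l=5 r=9: 19+34=53 <55, l++
l=6 r=9: 24+34=58 >55, r--
l=6 r=8: 24+32=56 >55, r--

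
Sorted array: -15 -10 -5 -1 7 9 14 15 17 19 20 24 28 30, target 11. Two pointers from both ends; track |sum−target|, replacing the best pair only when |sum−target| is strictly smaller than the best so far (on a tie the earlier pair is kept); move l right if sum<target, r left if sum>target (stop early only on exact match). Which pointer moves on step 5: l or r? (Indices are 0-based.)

l=0 r=13: -15+30=15 d=4 *, r--
l=0 r=12: -15+28=13 d=2 *, r--
l=0 r=11: -15+24=9 d=2, l++
l=1 r=11: -10+24=14 d=3, r--
l=1 r=10: -10+20=10 d=1 *, l++

l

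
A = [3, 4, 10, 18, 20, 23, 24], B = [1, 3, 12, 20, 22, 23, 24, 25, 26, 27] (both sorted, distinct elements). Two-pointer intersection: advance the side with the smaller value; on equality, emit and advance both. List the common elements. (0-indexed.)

[i=0,j=0] 3>1 → j++
[i=0,j=1] 3==3 emit → i++,j++
[i=1,j=2] 4<12 → i++
[i=2,j=2] 10<12 → i++
[i=3,j=2] 18>12 → j++
[i=3,j=3] 18<20 → i++
[i=4,j=3] 20==20 emit → i++,j++
[i=5,j=4] 23>22 → j++
[i=5,j=5] 23==23 emit → i++,j++
[i=6,j=6] 24==24 emit → i++,j++

intersection = [3, 20, 23, 24]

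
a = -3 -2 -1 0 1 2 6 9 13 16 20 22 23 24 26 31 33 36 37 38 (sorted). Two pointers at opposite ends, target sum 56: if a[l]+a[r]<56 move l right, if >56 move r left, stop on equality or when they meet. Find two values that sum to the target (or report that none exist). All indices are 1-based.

(20, 36)

[1,20] -3+38=35 <56 → l++
[2,20] -2+38=36 <56 → l++
[3,20] -1+38=37 <56 → l++
[4,20] 0+38=38 <56 → l++
[5,20] 1+38=39 <56 → l++
[6,20] 2+38=40 <56 → l++
[7,20] 6+38=44 <56 → l++
[8,20] 9+38=47 <56 → l++
[9,20] 13+38=51 <56 → l++
[10,20] 16+38=54 <56 → l++
[11,20] 20+38=58 >56 → r--
[11,19] 20+37=57 >56 → r--
[11,18] 20+36=56 → found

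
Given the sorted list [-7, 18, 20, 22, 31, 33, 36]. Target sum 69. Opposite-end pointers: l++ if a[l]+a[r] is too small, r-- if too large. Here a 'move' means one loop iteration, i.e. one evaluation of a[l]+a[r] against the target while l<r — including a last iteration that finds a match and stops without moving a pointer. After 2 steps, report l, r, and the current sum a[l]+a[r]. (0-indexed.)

l=2, r=6, sum=56

[0,6] -7+36=29 <69 → l++
[1,6] 18+36=54 <69 → l++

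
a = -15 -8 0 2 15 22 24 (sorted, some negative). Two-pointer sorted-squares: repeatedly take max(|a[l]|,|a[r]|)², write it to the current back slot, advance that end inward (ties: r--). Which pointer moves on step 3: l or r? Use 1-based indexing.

[1,7] |-15|<=|24| out[7]=576 → r--
[1,6] |-15|<=|22| out[6]=484 → r--
[1,5] |-15|<=|15| out[5]=225 → r--

r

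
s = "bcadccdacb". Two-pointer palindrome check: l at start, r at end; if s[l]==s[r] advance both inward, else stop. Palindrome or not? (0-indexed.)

[0,9] 'b'=='b' → l++,r--
[1,8] 'c'=='c' → l++,r--
[2,7] 'a'=='a' → l++,r--
[3,6] 'd'=='d' → l++,r--
[4,5] 'c'=='c' → l++,r--

palindrome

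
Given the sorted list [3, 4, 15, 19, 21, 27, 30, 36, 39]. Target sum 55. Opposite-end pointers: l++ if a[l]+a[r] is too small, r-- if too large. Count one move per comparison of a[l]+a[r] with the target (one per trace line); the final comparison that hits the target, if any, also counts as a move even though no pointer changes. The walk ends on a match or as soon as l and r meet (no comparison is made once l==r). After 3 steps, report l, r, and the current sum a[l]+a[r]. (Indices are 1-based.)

l=4, r=9, sum=58

l=1 r=9: 3+39=42 <55, l++
l=2 r=9: 4+39=43 <55, l++
l=3 r=9: 15+39=54 <55, l++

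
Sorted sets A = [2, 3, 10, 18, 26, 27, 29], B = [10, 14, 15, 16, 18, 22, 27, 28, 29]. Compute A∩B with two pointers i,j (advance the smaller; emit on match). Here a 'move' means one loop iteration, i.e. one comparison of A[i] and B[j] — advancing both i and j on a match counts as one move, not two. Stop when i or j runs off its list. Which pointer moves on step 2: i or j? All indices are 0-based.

i=0 j=0: 2<10, i++
i=1 j=0: 3<10, i++

i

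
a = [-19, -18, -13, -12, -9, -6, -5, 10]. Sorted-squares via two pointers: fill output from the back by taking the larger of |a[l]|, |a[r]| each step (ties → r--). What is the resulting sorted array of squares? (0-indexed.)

[25, 36, 81, 100, 144, 169, 324, 361]

l=0 r=7: |-19|>|10| out[7]=361, l++
l=1 r=7: |-18|>|10| out[6]=324, l++
l=2 r=7: |-13|>|10| out[5]=169, l++
l=3 r=7: |-12|>|10| out[4]=144, l++
l=4 r=7: |-9|<=|10| out[3]=100, r--
l=4 r=6: |-9|>|-5| out[2]=81, l++
l=5 r=6: |-6|>|-5| out[1]=36, l++
l=6 r=6: |-5|<=|-5| out[0]=25, r--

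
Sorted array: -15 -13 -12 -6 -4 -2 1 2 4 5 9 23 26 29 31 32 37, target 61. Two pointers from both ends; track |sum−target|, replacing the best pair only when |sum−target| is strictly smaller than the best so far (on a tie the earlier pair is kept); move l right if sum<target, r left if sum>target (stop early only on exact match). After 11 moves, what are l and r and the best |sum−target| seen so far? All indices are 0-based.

l=11, r=16, best |Δ|=15

l=0 r=16: -15+37=22 d=39 *, l++
l=1 r=16: -13+37=24 d=37 *, l++
l=2 r=16: -12+37=25 d=36 *, l++
l=3 r=16: -6+37=31 d=30 *, l++
l=4 r=16: -4+37=33 d=28 *, l++
l=5 r=16: -2+37=35 d=26 *, l++
l=6 r=16: 1+37=38 d=23 *, l++
l=7 r=16: 2+37=39 d=22 *, l++
l=8 r=16: 4+37=41 d=20 *, l++
l=9 r=16: 5+37=42 d=19 *, l++
l=10 r=16: 9+37=46 d=15 *, l++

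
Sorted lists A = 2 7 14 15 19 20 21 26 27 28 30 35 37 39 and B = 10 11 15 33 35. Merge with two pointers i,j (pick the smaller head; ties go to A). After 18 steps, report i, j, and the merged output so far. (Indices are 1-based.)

[i=1,j=1] A[i]=2<=B[j]=10 take 2 → i++
[i=2,j=1] A[i]=7<=B[j]=10 take 7 → i++
[i=3,j=1] A[i]=14>B[j]=10 take 10 → j++
[i=3,j=2] A[i]=14>B[j]=11 take 11 → j++
[i=3,j=3] A[i]=14<=B[j]=15 take 14 → i++
[i=4,j=3] A[i]=15<=B[j]=15 take 15 → i++
[i=5,j=3] A[i]=19>B[j]=15 take 15 → j++
[i=5,j=4] A[i]=19<=B[j]=33 take 19 → i++
[i=6,j=4] A[i]=20<=B[j]=33 take 20 → i++
[i=7,j=4] A[i]=21<=B[j]=33 take 21 → i++
[i=8,j=4] A[i]=26<=B[j]=33 take 26 → i++
[i=9,j=4] A[i]=27<=B[j]=33 take 27 → i++
[i=10,j=4] A[i]=28<=B[j]=33 take 28 → i++
[i=11,j=4] A[i]=30<=B[j]=33 take 30 → i++
[i=12,j=4] A[i]=35>B[j]=33 take 33 → j++
[i=12,j=5] A[i]=35<=B[j]=35 take 35 → i++
[i=13,j=5] A[i]=37>B[j]=35 take 35 → j++
[i=13,j=6] B done, take A[i]=37 → i++

i=14, j=6, merged so far=[2, 7, 10, 11, 14, 15, 15, 19, 20, 21, 26, 27, 28, 30, 33, 35, 35, 37]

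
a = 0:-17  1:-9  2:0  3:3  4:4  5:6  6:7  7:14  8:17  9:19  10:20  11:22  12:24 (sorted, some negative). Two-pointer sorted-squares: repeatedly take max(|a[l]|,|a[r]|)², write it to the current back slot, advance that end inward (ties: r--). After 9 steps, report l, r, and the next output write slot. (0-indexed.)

l=0 r=12: |-17|<=|24| out[12]=576, r--
l=0 r=11: |-17|<=|22| out[11]=484, r--
l=0 r=10: |-17|<=|20| out[10]=400, r--
l=0 r=9: |-17|<=|19| out[9]=361, r--
l=0 r=8: |-17|<=|17| out[8]=289, r--
l=0 r=7: |-17|>|14| out[7]=289, l++
l=1 r=7: |-9|<=|14| out[6]=196, r--
l=1 r=6: |-9|>|7| out[5]=81, l++
l=2 r=6: |0|<=|7| out[4]=49, r--

l=2, r=5, next write slot=3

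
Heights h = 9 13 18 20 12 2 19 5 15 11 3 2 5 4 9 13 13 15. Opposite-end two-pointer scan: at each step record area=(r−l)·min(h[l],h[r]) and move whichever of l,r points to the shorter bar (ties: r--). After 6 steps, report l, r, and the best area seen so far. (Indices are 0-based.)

[0,17] min(9,15)*17=153 best=153 * → l++
[1,17] min(13,15)*16=208 best=208 * → l++
[2,17] min(18,15)*15=225 best=225 * → r--
[2,16] min(18,13)*14=182 best=225 → r--
[2,15] min(18,13)*13=169 best=225 → r--
[2,14] min(18,9)*12=108 best=225 → r--

l=2, r=13, best area=225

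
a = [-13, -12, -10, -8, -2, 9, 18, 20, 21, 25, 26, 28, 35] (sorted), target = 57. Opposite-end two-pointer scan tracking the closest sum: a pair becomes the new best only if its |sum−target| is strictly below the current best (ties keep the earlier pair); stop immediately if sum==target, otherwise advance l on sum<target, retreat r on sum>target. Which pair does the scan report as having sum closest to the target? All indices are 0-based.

pair (21, 35) with sum 56 (|Δ|=1)

l=0 r=12: -13+35=22 d=35 *, l++
l=1 r=12: -12+35=23 d=34 *, l++
l=2 r=12: -10+35=25 d=32 *, l++
l=3 r=12: -8+35=27 d=30 *, l++
l=4 r=12: -2+35=33 d=24 *, l++
l=5 r=12: 9+35=44 d=13 *, l++
l=6 r=12: 18+35=53 d=4 *, l++
l=7 r=12: 20+35=55 d=2 *, l++
l=8 r=12: 21+35=56 d=1 *, l++
l=9 r=12: 25+35=60 d=3, r--
l=9 r=11: 25+28=53 d=4, l++
l=10 r=11: 26+28=54 d=3, l++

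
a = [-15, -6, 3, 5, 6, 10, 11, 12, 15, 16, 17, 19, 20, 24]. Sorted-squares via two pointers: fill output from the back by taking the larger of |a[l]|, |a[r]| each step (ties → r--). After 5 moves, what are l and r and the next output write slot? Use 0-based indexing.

l=0, r=8, next write slot=8

[0,13] |-15|<=|24| out[13]=576 → r--
[0,12] |-15|<=|20| out[12]=400 → r--
[0,11] |-15|<=|19| out[11]=361 → r--
[0,10] |-15|<=|17| out[10]=289 → r--
[0,9] |-15|<=|16| out[9]=256 → r--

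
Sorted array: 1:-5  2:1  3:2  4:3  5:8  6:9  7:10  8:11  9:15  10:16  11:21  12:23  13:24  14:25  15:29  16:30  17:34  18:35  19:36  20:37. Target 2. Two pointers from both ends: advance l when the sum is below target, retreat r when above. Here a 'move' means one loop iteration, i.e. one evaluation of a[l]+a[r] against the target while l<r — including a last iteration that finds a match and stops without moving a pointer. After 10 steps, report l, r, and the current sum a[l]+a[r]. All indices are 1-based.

l=1, r=10, sum=11

l=1 r=20: -5+37=32 >2, r--
l=1 r=19: -5+36=31 >2, r--
l=1 r=18: -5+35=30 >2, r--
l=1 r=17: -5+34=29 >2, r--
l=1 r=16: -5+30=25 >2, r--
l=1 r=15: -5+29=24 >2, r--
l=1 r=14: -5+25=20 >2, r--
l=1 r=13: -5+24=19 >2, r--
l=1 r=12: -5+23=18 >2, r--
l=1 r=11: -5+21=16 >2, r--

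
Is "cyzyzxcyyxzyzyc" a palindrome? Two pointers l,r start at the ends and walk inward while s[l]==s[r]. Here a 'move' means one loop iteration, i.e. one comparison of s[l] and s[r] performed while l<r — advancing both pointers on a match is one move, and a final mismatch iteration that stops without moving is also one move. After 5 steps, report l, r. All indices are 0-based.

l=5, r=9

l=0 r=14: 'c'=='c', l++,r--
l=1 r=13: 'y'=='y', l++,r--
l=2 r=12: 'z'=='z', l++,r--
l=3 r=11: 'y'=='y', l++,r--
l=4 r=10: 'z'=='z', l++,r--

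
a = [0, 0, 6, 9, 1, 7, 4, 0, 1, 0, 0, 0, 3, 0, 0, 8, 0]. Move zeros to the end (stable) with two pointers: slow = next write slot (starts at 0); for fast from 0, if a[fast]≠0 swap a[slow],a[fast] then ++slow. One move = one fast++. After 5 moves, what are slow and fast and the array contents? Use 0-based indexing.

slow=3, fast=5, a=[6, 9, 1, 0, 0, 7, 4, 0, 1, 0, 0, 0, 3, 0, 0, 8, 0]

(s=0,f=0) a[fast]=0 → fast++
(s=0,f=1) a[fast]=0 → fast++
(s=0,f=2) a[fast]=6≠0 swap→a[0]=6 → slow++,fast++
(s=1,f=3) a[fast]=9≠0 swap→a[1]=9 → slow++,fast++
(s=2,f=4) a[fast]=1≠0 swap→a[2]=1 → slow++,fast++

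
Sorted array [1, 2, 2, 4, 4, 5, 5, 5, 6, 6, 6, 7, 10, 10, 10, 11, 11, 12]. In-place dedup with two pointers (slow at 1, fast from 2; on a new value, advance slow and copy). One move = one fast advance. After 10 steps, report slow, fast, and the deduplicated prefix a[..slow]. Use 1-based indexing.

(s=1,f=2) a[fast]=2≠a[slow]=1 write a[2]=2 → slow++,fast++
(s=2,f=3) a[fast]=2=a[slow] dup → fast++
(s=2,f=4) a[fast]=4≠a[slow]=2 write a[3]=4 → slow++,fast++
(s=3,f=5) a[fast]=4=a[slow] dup → fast++
(s=3,f=6) a[fast]=5≠a[slow]=4 write a[4]=5 → slow++,fast++
(s=4,f=7) a[fast]=5=a[slow] dup → fast++
(s=4,f=8) a[fast]=5=a[slow] dup → fast++
(s=4,f=9) a[fast]=6≠a[slow]=5 write a[5]=6 → slow++,fast++
(s=5,f=10) a[fast]=6=a[slow] dup → fast++
(s=5,f=11) a[fast]=6=a[slow] dup → fast++

slow=5, fast=12, prefix=[1, 2, 4, 5, 6]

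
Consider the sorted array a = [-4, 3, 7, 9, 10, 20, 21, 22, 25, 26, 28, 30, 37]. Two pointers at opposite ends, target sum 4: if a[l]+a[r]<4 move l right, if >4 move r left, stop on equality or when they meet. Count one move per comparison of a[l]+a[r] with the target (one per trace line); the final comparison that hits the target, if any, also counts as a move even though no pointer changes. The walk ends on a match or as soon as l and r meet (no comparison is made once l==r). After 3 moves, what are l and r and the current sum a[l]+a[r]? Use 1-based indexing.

l=1, r=10, sum=22

[1,13] -4+37=33 >4 → r--
[1,12] -4+30=26 >4 → r--
[1,11] -4+28=24 >4 → r--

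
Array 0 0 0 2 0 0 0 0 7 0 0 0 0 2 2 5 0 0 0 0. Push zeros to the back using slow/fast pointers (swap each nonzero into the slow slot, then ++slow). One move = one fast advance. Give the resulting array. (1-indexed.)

[2, 7, 2, 2, 5, 0, 0, 0, 0, 0, 0, 0, 0, 0, 0, 0, 0, 0, 0, 0]

(s=1,f=1) a[fast]=0 → fast++
(s=1,f=2) a[fast]=0 → fast++
(s=1,f=3) a[fast]=0 → fast++
(s=1,f=4) a[fast]=2≠0 swap→a[1]=2 → slow++,fast++
(s=2,f=5) a[fast]=0 → fast++
(s=2,f=6) a[fast]=0 → fast++
(s=2,f=7) a[fast]=0 → fast++
(s=2,f=8) a[fast]=0 → fast++
(s=2,f=9) a[fast]=7≠0 swap→a[2]=7 → slow++,fast++
(s=3,f=10) a[fast]=0 → fast++
(s=3,f=11) a[fast]=0 → fast++
(s=3,f=12) a[fast]=0 → fast++
(s=3,f=13) a[fast]=0 → fast++
(s=3,f=14) a[fast]=2≠0 swap→a[3]=2 → slow++,fast++
(s=4,f=15) a[fast]=2≠0 swap→a[4]=2 → slow++,fast++
(s=5,f=16) a[fast]=5≠0 swap→a[5]=5 → slow++,fast++
(s=6,f=17) a[fast]=0 → fast++
(s=6,f=18) a[fast]=0 → fast++
(s=6,f=19) a[fast]=0 → fast++
(s=6,f=20) a[fast]=0 → fast++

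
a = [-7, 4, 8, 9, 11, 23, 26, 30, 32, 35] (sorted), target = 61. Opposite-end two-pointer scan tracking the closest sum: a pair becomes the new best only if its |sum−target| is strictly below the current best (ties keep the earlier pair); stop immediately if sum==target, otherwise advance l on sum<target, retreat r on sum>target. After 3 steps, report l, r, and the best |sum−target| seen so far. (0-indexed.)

l=3, r=9, best |Δ|=18

[0,9] -7+35=28 d=33 * → l++
[1,9] 4+35=39 d=22 * → l++
[2,9] 8+35=43 d=18 * → l++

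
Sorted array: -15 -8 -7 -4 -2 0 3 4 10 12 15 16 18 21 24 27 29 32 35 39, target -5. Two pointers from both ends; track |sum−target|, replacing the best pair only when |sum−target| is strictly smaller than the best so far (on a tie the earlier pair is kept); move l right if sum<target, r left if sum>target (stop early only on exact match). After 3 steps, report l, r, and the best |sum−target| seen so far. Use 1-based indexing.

l=1, r=17, best |Δ|=22

[1,20] -15+39=24 d=29 * → r--
[1,19] -15+35=20 d=25 * → r--
[1,18] -15+32=17 d=22 * → r--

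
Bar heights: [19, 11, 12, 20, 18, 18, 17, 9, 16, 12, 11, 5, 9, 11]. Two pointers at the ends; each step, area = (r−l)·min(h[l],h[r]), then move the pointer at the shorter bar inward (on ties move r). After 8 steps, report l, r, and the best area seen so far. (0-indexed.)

l=0 r=13: min(19,11)*13=143 best=143 *, r--
l=0 r=12: min(19,9)*12=108 best=143, r--
l=0 r=11: min(19,5)*11=55 best=143, r--
l=0 r=10: min(19,11)*10=110 best=143, r--
l=0 r=9: min(19,12)*9=108 best=143, r--
l=0 r=8: min(19,16)*8=128 best=143, r--
l=0 r=7: min(19,9)*7=63 best=143, r--
l=0 r=6: min(19,17)*6=102 best=143, r--

l=0, r=5, best area=143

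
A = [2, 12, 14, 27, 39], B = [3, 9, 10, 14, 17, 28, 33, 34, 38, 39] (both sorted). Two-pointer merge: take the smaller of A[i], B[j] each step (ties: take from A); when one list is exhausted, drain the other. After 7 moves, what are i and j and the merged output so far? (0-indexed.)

i=0 j=0: A[i]=2<=B[j]=3 take 2, i++
i=1 j=0: A[i]=12>B[j]=3 take 3, j++
i=1 j=1: A[i]=12>B[j]=9 take 9, j++
i=1 j=2: A[i]=12>B[j]=10 take 10, j++
i=1 j=3: A[i]=12<=B[j]=14 take 12, i++
i=2 j=3: A[i]=14<=B[j]=14 take 14, i++
i=3 j=3: A[i]=27>B[j]=14 take 14, j++

i=3, j=4, merged so far=[2, 3, 9, 10, 12, 14, 14]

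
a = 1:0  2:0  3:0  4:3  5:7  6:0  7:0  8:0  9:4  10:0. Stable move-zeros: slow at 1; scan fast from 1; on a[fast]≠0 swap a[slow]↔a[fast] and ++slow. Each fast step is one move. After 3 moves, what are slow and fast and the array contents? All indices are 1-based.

(s=1,f=1) a[fast]=0 → fast++
(s=1,f=2) a[fast]=0 → fast++
(s=1,f=3) a[fast]=0 → fast++

slow=1, fast=4, a=[0, 0, 0, 3, 7, 0, 0, 0, 4, 0]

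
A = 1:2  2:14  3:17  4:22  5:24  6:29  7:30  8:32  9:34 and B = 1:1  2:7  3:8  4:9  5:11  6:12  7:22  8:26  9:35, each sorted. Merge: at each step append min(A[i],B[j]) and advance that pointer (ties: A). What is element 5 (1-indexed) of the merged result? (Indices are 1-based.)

[i=1,j=1] A[i]=2>B[j]=1 take 1 → j++
[i=1,j=2] A[i]=2<=B[j]=7 take 2 → i++
[i=2,j=2] A[i]=14>B[j]=7 take 7 → j++
[i=2,j=3] A[i]=14>B[j]=8 take 8 → j++
[i=2,j=4] A[i]=14>B[j]=9 take 9 → j++
[i=2,j=5] A[i]=14>B[j]=11 take 11 → j++
[i=2,j=6] A[i]=14>B[j]=12 take 12 → j++
[i=2,j=7] A[i]=14<=B[j]=22 take 14 → i++
[i=3,j=7] A[i]=17<=B[j]=22 take 17 → i++
[i=4,j=7] A[i]=22<=B[j]=22 take 22 → i++
[i=5,j=7] A[i]=24>B[j]=22 take 22 → j++
[i=5,j=8] A[i]=24<=B[j]=26 take 24 → i++
[i=6,j=8] A[i]=29>B[j]=26 take 26 → j++
[i=6,j=9] A[i]=29<=B[j]=35 take 29 → i++
[i=7,j=9] A[i]=30<=B[j]=35 take 30 → i++
[i=8,j=9] A[i]=32<=B[j]=35 take 32 → i++
[i=9,j=9] A[i]=34<=B[j]=35 take 34 → i++
[i=10,j=9] A done, take B[j]=35 → j++

merged[5] = 9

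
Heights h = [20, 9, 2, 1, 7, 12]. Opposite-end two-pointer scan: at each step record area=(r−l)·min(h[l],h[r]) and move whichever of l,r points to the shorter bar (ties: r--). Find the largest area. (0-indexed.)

[0,5] min(20,12)*5=60 best=60 * → r--
[0,4] min(20,7)*4=28 best=60 → r--
[0,3] min(20,1)*3=3 best=60 → r--
[0,2] min(20,2)*2=4 best=60 → r--
[0,1] min(20,9)*1=9 best=60 → r--

max area = 60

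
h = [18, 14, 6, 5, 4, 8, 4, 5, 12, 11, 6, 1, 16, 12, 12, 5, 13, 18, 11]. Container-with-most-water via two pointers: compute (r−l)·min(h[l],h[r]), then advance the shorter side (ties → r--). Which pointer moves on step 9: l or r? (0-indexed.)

r

[0,18] min(18,11)*18=198 best=198 * → r--
[0,17] min(18,18)*17=306 best=306 * → r--
[0,16] min(18,13)*16=208 best=306 → r--
[0,15] min(18,5)*15=75 best=306 → r--
[0,14] min(18,12)*14=168 best=306 → r--
[0,13] min(18,12)*13=156 best=306 → r--
[0,12] min(18,16)*12=192 best=306 → r--
[0,11] min(18,1)*11=11 best=306 → r--
[0,10] min(18,6)*10=60 best=306 → r--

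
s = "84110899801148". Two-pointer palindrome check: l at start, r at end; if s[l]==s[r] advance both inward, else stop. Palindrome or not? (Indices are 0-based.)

palindrome

l=0 r=13: '8'=='8', l++,r--
l=1 r=12: '4'=='4', l++,r--
l=2 r=11: '1'=='1', l++,r--
l=3 r=10: '1'=='1', l++,r--
l=4 r=9: '0'=='0', l++,r--
l=5 r=8: '8'=='8', l++,r--
l=6 r=7: '9'=='9', l++,r--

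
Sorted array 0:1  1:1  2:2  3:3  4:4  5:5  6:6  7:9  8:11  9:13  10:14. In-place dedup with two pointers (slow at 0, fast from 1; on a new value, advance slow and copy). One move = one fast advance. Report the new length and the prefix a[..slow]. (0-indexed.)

length 10; prefix = [1, 2, 3, 4, 5, 6, 9, 11, 13, 14]

(s=0,f=1) a[fast]=1=a[slow] dup → fast++
(s=0,f=2) a[fast]=2≠a[slow]=1 write a[1]=2 → slow++,fast++
(s=1,f=3) a[fast]=3≠a[slow]=2 write a[2]=3 → slow++,fast++
(s=2,f=4) a[fast]=4≠a[slow]=3 write a[3]=4 → slow++,fast++
(s=3,f=5) a[fast]=5≠a[slow]=4 write a[4]=5 → slow++,fast++
(s=4,f=6) a[fast]=6≠a[slow]=5 write a[5]=6 → slow++,fast++
(s=5,f=7) a[fast]=9≠a[slow]=6 write a[6]=9 → slow++,fast++
(s=6,f=8) a[fast]=11≠a[slow]=9 write a[7]=11 → slow++,fast++
(s=7,f=9) a[fast]=13≠a[slow]=11 write a[8]=13 → slow++,fast++
(s=8,f=10) a[fast]=14≠a[slow]=13 write a[9]=14 → slow++,fast++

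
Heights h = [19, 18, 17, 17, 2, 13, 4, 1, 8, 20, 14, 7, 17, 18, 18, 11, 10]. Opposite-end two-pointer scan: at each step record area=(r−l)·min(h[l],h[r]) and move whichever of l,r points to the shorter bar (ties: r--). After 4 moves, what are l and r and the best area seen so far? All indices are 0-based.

l=0 r=16: min(19,10)*16=160 best=160 *, r--
l=0 r=15: min(19,11)*15=165 best=165 *, r--
l=0 r=14: min(19,18)*14=252 best=252 *, r--
l=0 r=13: min(19,18)*13=234 best=252, r--

l=0, r=12, best area=252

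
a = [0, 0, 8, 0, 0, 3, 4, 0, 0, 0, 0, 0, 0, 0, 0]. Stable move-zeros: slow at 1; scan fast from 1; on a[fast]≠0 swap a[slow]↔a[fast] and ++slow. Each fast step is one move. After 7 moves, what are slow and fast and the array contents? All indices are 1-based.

(s=1,f=1) a[fast]=0 → fast++
(s=1,f=2) a[fast]=0 → fast++
(s=1,f=3) a[fast]=8≠0 swap→a[1]=8 → slow++,fast++
(s=2,f=4) a[fast]=0 → fast++
(s=2,f=5) a[fast]=0 → fast++
(s=2,f=6) a[fast]=3≠0 swap→a[2]=3 → slow++,fast++
(s=3,f=7) a[fast]=4≠0 swap→a[3]=4 → slow++,fast++

slow=4, fast=8, a=[8, 3, 4, 0, 0, 0, 0, 0, 0, 0, 0, 0, 0, 0, 0]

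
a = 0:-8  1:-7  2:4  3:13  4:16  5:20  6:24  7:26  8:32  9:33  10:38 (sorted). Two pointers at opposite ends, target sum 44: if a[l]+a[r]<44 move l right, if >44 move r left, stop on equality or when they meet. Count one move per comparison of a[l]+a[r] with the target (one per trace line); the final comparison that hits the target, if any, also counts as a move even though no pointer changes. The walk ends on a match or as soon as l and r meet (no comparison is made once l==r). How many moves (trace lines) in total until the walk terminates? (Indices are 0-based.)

10 moves

l=0 r=10: -8+38=30 <44, l++
l=1 r=10: -7+38=31 <44, l++
l=2 r=10: 4+38=42 <44, l++
l=3 r=10: 13+38=51 >44, r--
l=3 r=9: 13+33=46 >44, r--
l=3 r=8: 13+32=45 >44, r--
l=3 r=7: 13+26=39 <44, l++
l=4 r=7: 16+26=42 <44, l++
l=5 r=7: 20+26=46 >44, r--
l=5 r=6: 20+24=44, found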